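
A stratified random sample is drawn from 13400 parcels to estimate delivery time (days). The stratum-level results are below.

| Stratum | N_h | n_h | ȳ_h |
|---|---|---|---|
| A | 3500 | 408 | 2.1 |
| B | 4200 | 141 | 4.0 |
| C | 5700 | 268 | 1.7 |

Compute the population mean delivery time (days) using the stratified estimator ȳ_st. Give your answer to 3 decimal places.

N = Σ N_h = 13400. Stratum weights W_h = N_h/N.
ȳ_st = (3500·2.1 + 4200·4.0 + 5700·1.7) / 13400 = 2.52537

ȳ_st ≈ 2.525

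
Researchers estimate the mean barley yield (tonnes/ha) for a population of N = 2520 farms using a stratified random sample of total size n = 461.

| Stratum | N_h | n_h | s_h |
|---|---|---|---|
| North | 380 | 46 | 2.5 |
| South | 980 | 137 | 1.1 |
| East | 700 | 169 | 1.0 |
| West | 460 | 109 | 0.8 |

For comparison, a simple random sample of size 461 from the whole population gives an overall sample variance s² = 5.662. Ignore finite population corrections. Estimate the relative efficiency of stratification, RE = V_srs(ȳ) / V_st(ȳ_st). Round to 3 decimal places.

RE ≈ 2.419

V̂(ȳ_st) = Σ W_h² s_h²/n_h, with W_h = N_h/N and N = 2520:
  stratum North: (380/2520)²·2.5²/46 = 0.0030895
  stratum South: (980/2520)²·1.1²/137 = 0.00133572
  stratum East: (700/2520)²·1.0²/169 = 0.000456571
  stratum West: (460/2520)²·0.8²/109 = 0.000195645
V_st = 0.00507744
V_srs = s²/n = 5.662/461 = 0.012282
Relative efficiency = V_srs / V_st = 0.012282/0.00507744 = 2.4189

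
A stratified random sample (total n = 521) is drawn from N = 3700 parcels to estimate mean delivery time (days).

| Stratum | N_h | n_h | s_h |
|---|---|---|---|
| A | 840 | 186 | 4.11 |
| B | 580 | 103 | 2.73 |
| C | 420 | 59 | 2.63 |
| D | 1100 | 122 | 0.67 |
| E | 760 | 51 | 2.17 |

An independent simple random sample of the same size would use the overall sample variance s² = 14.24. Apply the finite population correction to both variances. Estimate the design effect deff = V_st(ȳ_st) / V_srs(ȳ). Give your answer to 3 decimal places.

V̂(ȳ_st) = Σ W_h² (1 − n_h/N_h) s_h²/n_h, with W_h = N_h/N and N = 3700:
  stratum A: (840/3700)²·(1 − 186/840)·4.11²/186 = 0.00364439
  stratum B: (580/3700)²·(1 − 103/580)·2.73²/103 = 0.00146228
  stratum C: (420/3700)²·(1 − 59/420)·2.63²/59 = 0.00129841
  stratum D: (1100/3700)²·(1 − 122/1100)·0.67²/122 = 0.000289146
  stratum E: (760/3700)²·(1 − 51/760)·2.17²/51 = 0.00363417
V_st = 0.0103284
V_srs = (1 − 521/3700)·14.24/521 = 0.0234834
deff = V_st / V_srs = 0.0103284/0.0234834 = 0.4398

deff ≈ 0.440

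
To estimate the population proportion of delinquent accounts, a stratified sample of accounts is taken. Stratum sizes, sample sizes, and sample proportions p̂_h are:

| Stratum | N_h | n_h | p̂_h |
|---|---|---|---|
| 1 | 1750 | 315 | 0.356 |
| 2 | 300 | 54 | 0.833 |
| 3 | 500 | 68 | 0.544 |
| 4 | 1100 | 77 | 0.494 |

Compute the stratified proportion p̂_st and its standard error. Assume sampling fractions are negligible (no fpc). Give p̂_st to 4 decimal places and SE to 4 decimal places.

N = 3650; stratum weights W_h = N_h/N.
p̂_st = Σ W_h p̂_h = (1750·0.356 + 300·0.833 + 500·0.544 + 1100·0.494)/3650 = 0.46255
V̂(p̂_st) = Σ W_h² p̂_h(1−p̂_h)/(n_h−1):
  stratum 1: (1750/3650)²·0.356·0.644/314 = 0.00016784
  stratum 2: (300/3650)²·0.833·0.167/53 = 1.77314e-05
  stratum 3: (500/3650)²·0.544·0.456/67 = 6.94773e-05
  stratum 4: (1100/3650)²·0.494·0.506/76 = 0.000298719
V̂(p̂_st) = 0.000553769; SE = √V̂ = 0.0235323

p̂_st ≈ 0.4625, SE ≈ 0.0235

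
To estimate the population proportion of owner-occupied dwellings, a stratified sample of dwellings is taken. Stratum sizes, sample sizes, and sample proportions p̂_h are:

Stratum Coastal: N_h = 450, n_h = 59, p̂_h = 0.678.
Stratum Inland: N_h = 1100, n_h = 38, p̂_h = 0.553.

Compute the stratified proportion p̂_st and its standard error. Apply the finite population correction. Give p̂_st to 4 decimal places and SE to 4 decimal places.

p̂_st ≈ 0.5893, SE ≈ 0.0594

N = 1550; stratum weights W_h = N_h/N.
p̂_st = Σ W_h p̂_h = (450·0.678 + 1100·0.553)/1550 = 0.58929
V̂(p̂_st) = Σ W_h² (1 − n_h/N_h) p̂_h(1−p̂_h)/(n_h−1):
  stratum Coastal: (450/1550)²·(1 − 59/450)·0.678·0.322/58 = 0.000275666
  stratum Inland: (1100/1550)²·(1 − 38/1100)·0.553·0.447/37 = 0.00324851
V̂(p̂_st) = 0.00352418; SE = √V̂ = 0.0593648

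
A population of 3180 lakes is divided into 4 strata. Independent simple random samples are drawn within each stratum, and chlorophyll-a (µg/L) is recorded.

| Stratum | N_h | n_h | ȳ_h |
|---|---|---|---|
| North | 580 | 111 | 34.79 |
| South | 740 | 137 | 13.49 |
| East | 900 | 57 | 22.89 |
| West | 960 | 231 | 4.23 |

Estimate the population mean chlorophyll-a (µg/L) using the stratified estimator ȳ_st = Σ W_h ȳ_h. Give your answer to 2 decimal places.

N = Σ N_h = 3180. Stratum weights W_h = N_h/N.
ȳ_st = (580·34.79 + 740·13.49 + 900·22.89 + 960·4.23) / 3180 = 17.2398

ȳ_st ≈ 17.24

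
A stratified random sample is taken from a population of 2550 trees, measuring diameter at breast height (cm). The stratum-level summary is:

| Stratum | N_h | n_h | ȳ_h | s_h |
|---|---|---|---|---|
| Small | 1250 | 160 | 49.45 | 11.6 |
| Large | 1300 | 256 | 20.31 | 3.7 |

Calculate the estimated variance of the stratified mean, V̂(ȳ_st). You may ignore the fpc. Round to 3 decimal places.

V̂(ȳ_st) = Σ W_h² s_h²/n_h, with W_h = N_h/N and N = 2550:
  stratum Small: (1250/2550)²·11.6²/160 = 0.202086
  stratum Large: (1300/2550)²·3.7²/256 = 0.0138986
V̂(ȳ_st) = 0.215984

V̂(ȳ_st) ≈ 0.216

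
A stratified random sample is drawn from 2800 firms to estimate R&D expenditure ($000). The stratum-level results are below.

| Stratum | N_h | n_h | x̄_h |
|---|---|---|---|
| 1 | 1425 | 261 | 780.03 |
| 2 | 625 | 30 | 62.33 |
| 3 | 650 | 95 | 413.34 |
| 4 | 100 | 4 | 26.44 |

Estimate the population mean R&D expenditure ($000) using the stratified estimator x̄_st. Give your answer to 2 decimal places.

x̄_st ≈ 507.79

N = Σ N_h = 2800. Stratum weights W_h = N_h/N.
x̄_st = (1425·780.03 + 625·62.33 + 650·413.34 + 100·26.44) / 2800 = 507.7907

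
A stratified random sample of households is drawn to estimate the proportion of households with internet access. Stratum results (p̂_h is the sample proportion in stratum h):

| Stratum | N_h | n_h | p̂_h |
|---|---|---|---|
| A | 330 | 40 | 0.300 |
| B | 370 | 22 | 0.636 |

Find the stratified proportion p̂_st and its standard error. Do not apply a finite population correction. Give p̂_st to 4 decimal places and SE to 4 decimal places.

p̂_st ≈ 0.4776, SE ≈ 0.0654

N = 700; stratum weights W_h = N_h/N.
p̂_st = Σ W_h p̂_h = (330·0.300 + 370·0.636)/700 = 0.47760
V̂(p̂_st) = Σ W_h² p̂_h(1−p̂_h)/(n_h−1):
  stratum A: (330/700)²·0.300·0.700/39 = 0.0011967
  stratum B: (370/700)²·0.636·0.364/21 = 0.00307997
V̂(p̂_st) = 0.00427667; SE = √V̂ = 0.0653963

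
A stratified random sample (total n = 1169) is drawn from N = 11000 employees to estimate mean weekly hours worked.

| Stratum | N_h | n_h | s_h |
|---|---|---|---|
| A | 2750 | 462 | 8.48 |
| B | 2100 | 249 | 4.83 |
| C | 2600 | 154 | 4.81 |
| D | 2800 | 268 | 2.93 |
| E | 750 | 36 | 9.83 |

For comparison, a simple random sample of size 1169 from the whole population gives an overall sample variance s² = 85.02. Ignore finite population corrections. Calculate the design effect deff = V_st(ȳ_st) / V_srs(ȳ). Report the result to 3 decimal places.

V̂(ȳ_st) = Σ W_h² s_h²/n_h, with W_h = N_h/N and N = 11000:
  stratum A: (2750/11000)²·8.48²/462 = 0.00972814
  stratum B: (2100/11000)²·4.83²/249 = 0.00341467
  stratum C: (2600/11000)²·4.81²/154 = 0.00839326
  stratum D: (2800/11000)²·2.93²/268 = 0.00207554
  stratum E: (750/11000)²·9.83²/36 = 0.0124779
V_st = 0.0360895
V_srs = s²/n = 85.02/1169 = 0.0727288
deff = V_st / V_srs = 0.0360895/0.0727288 = 0.4962

deff ≈ 0.496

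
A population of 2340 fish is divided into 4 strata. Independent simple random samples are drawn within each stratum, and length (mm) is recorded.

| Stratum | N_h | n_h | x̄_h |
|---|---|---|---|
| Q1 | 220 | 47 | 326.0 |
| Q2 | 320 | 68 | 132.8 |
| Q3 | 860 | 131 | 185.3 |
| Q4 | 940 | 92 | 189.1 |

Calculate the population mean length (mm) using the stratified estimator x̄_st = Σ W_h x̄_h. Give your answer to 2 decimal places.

x̄_st ≈ 192.88

N = Σ N_h = 2340. Stratum weights W_h = N_h/N.
x̄_st = (220·326.0 + 320·132.8 + 860·185.3 + 940·189.1) / 2340 = 192.8752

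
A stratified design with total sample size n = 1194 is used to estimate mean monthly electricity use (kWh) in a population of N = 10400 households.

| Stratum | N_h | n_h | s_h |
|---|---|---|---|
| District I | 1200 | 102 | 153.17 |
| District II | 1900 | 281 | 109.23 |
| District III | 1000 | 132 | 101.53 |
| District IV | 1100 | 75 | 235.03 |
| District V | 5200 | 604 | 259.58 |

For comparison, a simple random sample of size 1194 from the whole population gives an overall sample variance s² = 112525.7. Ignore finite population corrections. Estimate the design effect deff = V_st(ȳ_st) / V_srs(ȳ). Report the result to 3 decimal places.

V̂(ȳ_st) = Σ W_h² s_h²/n_h, with W_h = N_h/N and N = 10400:
  stratum District I: (1200/10400)²·153.17²/102 = 3.06227
  stratum District II: (1900/10400)²·109.23²/281 = 1.41716
  stratum District III: (1000/10400)²·101.53²/132 = 0.722018
  stratum District IV: (1100/10400)²·235.03²/75 = 8.23956
  stratum District V: (5200/10400)²·259.58²/604 = 27.8898
V_st = 41.3308
V_srs = s²/n = 112525.7/1194 = 94.2426
deff = V_st / V_srs = 41.3308/94.2426 = 0.4386

deff ≈ 0.439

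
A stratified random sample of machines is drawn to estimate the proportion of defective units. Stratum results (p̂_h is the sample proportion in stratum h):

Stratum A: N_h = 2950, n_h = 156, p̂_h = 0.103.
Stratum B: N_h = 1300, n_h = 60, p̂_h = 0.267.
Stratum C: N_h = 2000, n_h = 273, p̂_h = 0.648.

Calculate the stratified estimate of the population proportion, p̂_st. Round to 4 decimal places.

N = 6250; stratum weights W_h = N_h/N.
p̂_st = Σ W_h p̂_h = (2950·0.103 + 1300·0.267 + 2000·0.648)/6250 = 0.31151

p̂_st ≈ 0.3115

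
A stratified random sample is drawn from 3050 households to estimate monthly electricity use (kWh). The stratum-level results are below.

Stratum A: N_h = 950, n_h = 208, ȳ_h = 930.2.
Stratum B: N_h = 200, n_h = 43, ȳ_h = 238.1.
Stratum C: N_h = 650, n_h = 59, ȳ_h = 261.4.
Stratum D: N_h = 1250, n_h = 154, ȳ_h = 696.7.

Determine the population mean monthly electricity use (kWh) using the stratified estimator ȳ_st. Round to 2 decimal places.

N = Σ N_h = 3050. Stratum weights W_h = N_h/N.
ȳ_st = (950·930.2 + 200·238.1 + 650·261.4 + 1250·696.7) / 3050 = 646.5885

ȳ_st ≈ 646.59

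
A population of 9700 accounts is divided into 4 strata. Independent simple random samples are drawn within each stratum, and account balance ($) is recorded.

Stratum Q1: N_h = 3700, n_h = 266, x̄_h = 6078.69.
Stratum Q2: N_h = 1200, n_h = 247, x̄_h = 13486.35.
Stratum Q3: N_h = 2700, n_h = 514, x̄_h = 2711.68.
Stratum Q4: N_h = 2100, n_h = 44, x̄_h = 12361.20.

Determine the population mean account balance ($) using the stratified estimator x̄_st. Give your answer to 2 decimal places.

N = Σ N_h = 9700. Stratum weights W_h = N_h/N.
x̄_st = (3700·6078.69 + 1200·13486.35 + 2700·2711.68 + 2100·12361.20) / 9700 = 7418.0236

x̄_st ≈ 7418.02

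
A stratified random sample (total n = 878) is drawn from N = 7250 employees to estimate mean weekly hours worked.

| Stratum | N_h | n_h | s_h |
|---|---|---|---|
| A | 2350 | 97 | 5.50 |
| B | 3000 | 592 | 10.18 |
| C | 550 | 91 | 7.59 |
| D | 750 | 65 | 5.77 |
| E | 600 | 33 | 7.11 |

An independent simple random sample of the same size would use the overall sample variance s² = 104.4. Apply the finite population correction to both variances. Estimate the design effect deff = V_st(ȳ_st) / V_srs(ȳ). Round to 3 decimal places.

V̂(ȳ_st) = Σ W_h² (1 − n_h/N_h) s_h²/n_h, with W_h = N_h/N and N = 7250:
  stratum A: (2350/7250)²·(1 − 97/2350)·5.50²/97 = 0.0314128
  stratum B: (3000/7250)²·(1 − 592/3000)·10.18²/592 = 0.0240589
  stratum C: (550/7250)²·(1 − 91/550)·7.59²/91 = 0.00304048
  stratum D: (750/7250)²·(1 − 65/750)·5.77²/65 = 0.00500627
  stratum E: (600/7250)²·(1 − 33/600)·7.11²/33 = 0.00991479
V_st = 0.0734332
V_srs = (1 − 878/7250)·104.4/878 = 0.104507
deff = V_st / V_srs = 0.0734332/0.104507 = 0.7027

deff ≈ 0.703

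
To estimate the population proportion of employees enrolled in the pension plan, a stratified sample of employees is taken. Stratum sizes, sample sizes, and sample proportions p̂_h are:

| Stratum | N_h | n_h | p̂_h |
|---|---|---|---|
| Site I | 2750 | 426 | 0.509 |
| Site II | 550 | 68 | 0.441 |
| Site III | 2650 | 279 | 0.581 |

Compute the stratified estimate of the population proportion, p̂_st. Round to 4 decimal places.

p̂_st ≈ 0.5348

N = 5950; stratum weights W_h = N_h/N.
p̂_st = Σ W_h p̂_h = (2750·0.509 + 550·0.441 + 2650·0.581)/5950 = 0.53478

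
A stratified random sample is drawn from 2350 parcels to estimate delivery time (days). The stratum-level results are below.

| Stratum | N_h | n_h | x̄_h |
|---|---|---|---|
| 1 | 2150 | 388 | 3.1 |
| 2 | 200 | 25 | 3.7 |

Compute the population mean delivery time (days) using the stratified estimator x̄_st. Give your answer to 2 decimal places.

N = Σ N_h = 2350. Stratum weights W_h = N_h/N.
x̄_st = (2150·3.1 + 200·3.7) / 2350 = 3.1511

x̄_st ≈ 3.15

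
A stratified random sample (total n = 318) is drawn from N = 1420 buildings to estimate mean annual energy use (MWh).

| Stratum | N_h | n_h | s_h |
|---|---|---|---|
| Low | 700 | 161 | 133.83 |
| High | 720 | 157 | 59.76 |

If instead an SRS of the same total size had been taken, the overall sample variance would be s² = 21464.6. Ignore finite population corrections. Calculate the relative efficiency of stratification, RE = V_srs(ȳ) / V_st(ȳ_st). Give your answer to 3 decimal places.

V̂(ȳ_st) = Σ W_h² s_h²/n_h, with W_h = N_h/N and N = 1420:
  stratum Low: (700/1420)²·133.83²/161 = 27.0334
  stratum High: (720/1420)²·59.76²/157 = 5.84803
V_st = 32.8814
V_srs = s²/n = 21464.6/318 = 67.4987
Relative efficiency = V_srs / V_st = 67.4987/32.8814 = 2.0528

RE ≈ 2.053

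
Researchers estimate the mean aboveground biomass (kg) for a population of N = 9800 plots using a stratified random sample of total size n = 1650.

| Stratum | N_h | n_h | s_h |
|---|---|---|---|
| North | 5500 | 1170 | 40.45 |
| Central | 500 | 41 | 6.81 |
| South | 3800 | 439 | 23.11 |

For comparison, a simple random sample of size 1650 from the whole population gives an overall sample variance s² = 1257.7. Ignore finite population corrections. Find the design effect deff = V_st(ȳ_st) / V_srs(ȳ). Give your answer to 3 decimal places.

deff ≈ 0.822

V̂(ȳ_st) = Σ W_h² s_h²/n_h, with W_h = N_h/N and N = 9800:
  stratum North: (5500/9800)²·40.45²/1170 = 0.440478
  stratum Central: (500/9800)²·6.81²/41 = 0.00294441
  stratum South: (3800/9800)²·23.11²/439 = 0.182915
V_st = 0.626338
V_srs = s²/n = 1257.7/1650 = 0.762242
deff = V_st / V_srs = 0.626338/0.762242 = 0.8217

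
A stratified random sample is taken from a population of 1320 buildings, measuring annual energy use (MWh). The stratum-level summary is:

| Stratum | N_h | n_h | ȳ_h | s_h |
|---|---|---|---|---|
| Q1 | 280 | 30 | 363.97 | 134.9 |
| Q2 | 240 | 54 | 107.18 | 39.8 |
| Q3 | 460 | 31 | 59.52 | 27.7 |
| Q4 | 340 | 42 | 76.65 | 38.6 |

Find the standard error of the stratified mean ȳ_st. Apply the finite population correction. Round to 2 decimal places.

SE(ȳ_st) ≈ 5.48

V̂(ȳ_st) = Σ W_h² (1 − n_h/N_h) s_h²/n_h, with W_h = N_h/N and N = 1320:
  stratum Q1: (280/1320)²·(1 − 30/280)·134.9²/30 = 24.3698
  stratum Q2: (240/1320)²·(1 − 54/240)·39.8²/54 = 0.751534
  stratum Q3: (460/1320)²·(1 − 31/460)·27.7²/31 = 2.80327
  stratum Q4: (340/1320)²·(1 − 42/340)·38.6²/42 = 2.06287
V̂(ȳ_st) = 29.9875
SE(ȳ_st) = √29.9875 = 5.47609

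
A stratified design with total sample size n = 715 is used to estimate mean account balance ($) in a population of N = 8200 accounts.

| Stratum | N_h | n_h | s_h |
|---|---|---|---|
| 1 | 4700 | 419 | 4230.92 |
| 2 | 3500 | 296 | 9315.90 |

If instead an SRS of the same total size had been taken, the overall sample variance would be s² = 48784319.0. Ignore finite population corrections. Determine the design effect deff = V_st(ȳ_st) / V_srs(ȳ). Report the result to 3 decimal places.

V̂(ȳ_st) = Σ W_h² s_h²/n_h, with W_h = N_h/N and N = 8200:
  stratum 1: (4700/8200)²·4230.92²/419 = 14035.4
  stratum 2: (3500/8200)²·9315.90²/296 = 53415.4
V_st = 67450.7
V_srs = s²/n = 48784319.0/715 = 68229.8
deff = V_st / V_srs = 67450.7/68229.8 = 0.9886

deff ≈ 0.989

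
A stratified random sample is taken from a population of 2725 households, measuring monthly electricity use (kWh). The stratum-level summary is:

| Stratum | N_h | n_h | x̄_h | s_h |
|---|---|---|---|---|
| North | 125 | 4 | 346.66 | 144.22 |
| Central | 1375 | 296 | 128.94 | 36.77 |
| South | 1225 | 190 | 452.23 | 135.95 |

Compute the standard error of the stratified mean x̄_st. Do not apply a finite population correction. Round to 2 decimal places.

SE(x̄_st) ≈ 5.64

V̂(x̄_st) = Σ W_h² s_h²/n_h, with W_h = N_h/N and N = 2725:
  stratum North: (125/2725)²·144.22²/4 = 10.9415
  stratum Central: (1375/2725)²·36.77²/296 = 1.16297
  stratum South: (1225/2725)²·135.95²/190 = 19.6582
V̂(x̄_st) = 31.7627
SE(x̄_st) = √31.7627 = 5.63584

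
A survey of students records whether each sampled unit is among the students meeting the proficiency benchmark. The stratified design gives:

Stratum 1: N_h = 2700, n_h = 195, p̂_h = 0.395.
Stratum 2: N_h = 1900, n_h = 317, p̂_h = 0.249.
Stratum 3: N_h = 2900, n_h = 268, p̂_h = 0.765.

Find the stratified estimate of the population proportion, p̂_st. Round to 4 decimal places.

N = 7500; stratum weights W_h = N_h/N.
p̂_st = Σ W_h p̂_h = (2700·0.395 + 1900·0.249 + 2900·0.765)/7500 = 0.50108

p̂_st ≈ 0.5011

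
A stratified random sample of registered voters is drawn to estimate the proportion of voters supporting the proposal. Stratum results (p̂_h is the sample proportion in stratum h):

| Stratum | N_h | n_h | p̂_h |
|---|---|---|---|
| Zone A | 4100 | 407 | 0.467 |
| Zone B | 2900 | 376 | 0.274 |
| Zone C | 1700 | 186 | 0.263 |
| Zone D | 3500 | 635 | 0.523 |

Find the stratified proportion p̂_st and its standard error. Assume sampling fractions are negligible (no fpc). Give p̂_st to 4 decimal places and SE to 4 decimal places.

p̂_st ≈ 0.4088, SE ≈ 0.0123

N = 12200; stratum weights W_h = N_h/N.
p̂_st = Σ W_h p̂_h = (4100·0.467 + 2900·0.274 + 1700·0.263 + 3500·0.523)/12200 = 0.40876
V̂(p̂_st) = Σ W_h² p̂_h(1−p̂_h)/(n_h−1):
  stratum Zone A: (4100/12200)²·0.467·0.533/406 = 6.92414e-05
  stratum Zone B: (2900/12200)²·0.274·0.726/375 = 2.99731e-05
  stratum Zone C: (1700/12200)²·0.263·0.737/185 = 2.03437e-05
  stratum Zone D: (3500/12200)²·0.523·0.477/634 = 3.23852e-05
V̂(p̂_st) = 0.000151944; SE = √V̂ = 0.0123265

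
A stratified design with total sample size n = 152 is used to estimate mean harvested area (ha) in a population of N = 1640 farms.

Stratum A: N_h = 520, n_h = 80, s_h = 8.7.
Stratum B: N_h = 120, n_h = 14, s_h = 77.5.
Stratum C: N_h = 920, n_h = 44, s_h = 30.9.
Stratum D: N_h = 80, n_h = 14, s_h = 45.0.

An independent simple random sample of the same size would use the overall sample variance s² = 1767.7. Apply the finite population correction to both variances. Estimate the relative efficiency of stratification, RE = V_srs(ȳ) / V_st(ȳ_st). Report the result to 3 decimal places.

V̂(ȳ_st) = Σ W_h² (1 − n_h/N_h) s_h²/n_h, with W_h = N_h/N and N = 1640:
  stratum A: (520/1640)²·(1 − 80/520)·8.7²/80 = 0.0804854
  stratum B: (120/1640)²·(1 − 14/120)·77.5²/14 = 2.02897
  stratum C: (920/1640)²·(1 − 44/920)·30.9²/44 = 6.50232
  stratum D: (80/1640)²·(1 − 14/80)·45.0²/14 = 0.283951
V_st = 8.89573
V_srs = (1 − 152/1640)·1767.7/152 = 10.5517
Relative efficiency = V_srs / V_st = 10.5517/8.89573 = 1.1862

RE ≈ 1.186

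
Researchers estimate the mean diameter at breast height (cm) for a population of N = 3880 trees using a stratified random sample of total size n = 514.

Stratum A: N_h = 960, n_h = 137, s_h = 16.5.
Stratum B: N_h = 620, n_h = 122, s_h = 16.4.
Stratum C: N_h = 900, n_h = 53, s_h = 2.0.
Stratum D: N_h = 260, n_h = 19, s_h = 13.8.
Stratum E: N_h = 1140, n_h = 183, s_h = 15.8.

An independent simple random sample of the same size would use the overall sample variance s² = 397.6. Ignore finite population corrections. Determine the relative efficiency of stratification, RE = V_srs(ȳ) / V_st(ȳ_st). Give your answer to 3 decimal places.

V̂(ȳ_st) = Σ W_h² s_h²/n_h, with W_h = N_h/N and N = 3880:
  stratum A: (960/3880)²·16.5²/137 = 0.121654
  stratum B: (620/3880)²·16.4²/122 = 0.0562921
  stratum C: (900/3880)²·2.0²/53 = 0.00406074
  stratum D: (260/3880)²·13.8²/19 = 0.0450078
  stratum E: (1140/3880)²·15.8²/183 = 0.117763
V_st = 0.344778
V_srs = s²/n = 397.6/514 = 0.773541
Relative efficiency = V_srs / V_st = 0.773541/0.344778 = 2.2436

RE ≈ 2.244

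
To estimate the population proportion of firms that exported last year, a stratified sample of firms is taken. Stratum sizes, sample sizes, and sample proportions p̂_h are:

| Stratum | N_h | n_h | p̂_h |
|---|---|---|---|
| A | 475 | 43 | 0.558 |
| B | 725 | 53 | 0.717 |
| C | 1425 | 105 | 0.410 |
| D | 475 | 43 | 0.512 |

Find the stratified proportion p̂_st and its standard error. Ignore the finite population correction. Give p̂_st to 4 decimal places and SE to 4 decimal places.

p̂_st ≈ 0.5201, SE ≈ 0.0313

N = 3100; stratum weights W_h = N_h/N.
p̂_st = Σ W_h p̂_h = (475·0.558 + 725·0.717 + 1425·0.410 + 475·0.512)/3100 = 0.52010
V̂(p̂_st) = Σ W_h² p̂_h(1−p̂_h)/(n_h−1):
  stratum A: (475/3100)²·0.558·0.442/42 = 0.00013787
  stratum B: (725/3100)²·0.717·0.283/52 = 0.00021343
  stratum C: (1425/3100)²·0.410·0.590/104 = 0.000491483
  stratum D: (475/3100)²·0.512·0.488/42 = 0.00013967
V̂(p̂_st) = 0.000982454; SE = √V̂ = 0.0313441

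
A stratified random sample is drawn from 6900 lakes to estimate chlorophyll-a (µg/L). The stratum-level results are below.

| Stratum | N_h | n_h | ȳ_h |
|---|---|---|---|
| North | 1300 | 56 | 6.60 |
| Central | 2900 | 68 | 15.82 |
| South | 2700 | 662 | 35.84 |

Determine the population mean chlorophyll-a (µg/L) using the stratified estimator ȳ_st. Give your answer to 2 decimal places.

N = Σ N_h = 6900. Stratum weights W_h = N_h/N.
ȳ_st = (1300·6.60 + 2900·15.82 + 2700·35.84) / 6900 = 21.9168

ȳ_st ≈ 21.92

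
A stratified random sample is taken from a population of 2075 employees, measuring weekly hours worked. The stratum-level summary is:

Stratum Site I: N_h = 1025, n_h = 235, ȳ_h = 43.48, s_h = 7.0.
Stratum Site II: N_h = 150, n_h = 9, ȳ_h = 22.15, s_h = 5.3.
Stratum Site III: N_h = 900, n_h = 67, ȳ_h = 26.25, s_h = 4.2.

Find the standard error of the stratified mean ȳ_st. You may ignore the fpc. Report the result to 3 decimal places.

V̂(ȳ_st) = Σ W_h² s_h²/n_h, with W_h = N_h/N and N = 2075:
  stratum Site I: (1025/2075)²·7.0²/235 = 0.0508791
  stratum Site II: (150/2075)²·5.3²/9 = 0.0163101
  stratum Site III: (900/2075)²·4.2²/67 = 0.0495305
V̂(ȳ_st) = 0.11672
SE(ȳ_st) = √0.11672 = 0.341643

SE(ȳ_st) ≈ 0.342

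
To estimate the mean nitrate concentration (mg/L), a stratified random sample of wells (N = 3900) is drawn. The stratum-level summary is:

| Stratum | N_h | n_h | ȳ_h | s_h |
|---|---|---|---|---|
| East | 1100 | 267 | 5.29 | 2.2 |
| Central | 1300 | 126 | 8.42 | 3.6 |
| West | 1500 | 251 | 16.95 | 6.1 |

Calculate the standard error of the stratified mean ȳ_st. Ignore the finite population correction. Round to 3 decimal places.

SE(ȳ_st) ≈ 0.187

V̂(ȳ_st) = Σ W_h² s_h²/n_h, with W_h = N_h/N and N = 3900:
  stratum East: (1100/3900)²·2.2²/267 = 0.00144208
  stratum Central: (1300/3900)²·3.6²/126 = 0.0114286
  stratum West: (1500/3900)²·6.1²/251 = 0.02193
V̂(ȳ_st) = 0.0348007
SE(ȳ_st) = √0.0348007 = 0.186549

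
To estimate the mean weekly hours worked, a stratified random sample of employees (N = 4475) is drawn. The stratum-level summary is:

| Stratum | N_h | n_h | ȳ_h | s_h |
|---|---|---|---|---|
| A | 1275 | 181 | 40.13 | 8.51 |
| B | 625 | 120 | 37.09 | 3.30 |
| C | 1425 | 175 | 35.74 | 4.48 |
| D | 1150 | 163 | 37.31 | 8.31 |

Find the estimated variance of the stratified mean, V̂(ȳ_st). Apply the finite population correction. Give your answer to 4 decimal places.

V̂(ȳ_st) = Σ W_h² (1 − n_h/N_h) s_h²/n_h, with W_h = N_h/N and N = 4475:
  stratum A: (1275/4475)²·(1 − 181/1275)·8.51²/181 = 0.027869
  stratum B: (625/4475)²·(1 − 120/625)·3.30²/120 = 0.00143032
  stratum C: (1425/4475)²·(1 − 175/1425)·4.48²/175 = 0.0102013
  stratum D: (1150/4475)²·(1 − 163/1150)·8.31²/163 = 0.0240128
V̂(ȳ_st) = 0.0635135

V̂(ȳ_st) ≈ 0.0635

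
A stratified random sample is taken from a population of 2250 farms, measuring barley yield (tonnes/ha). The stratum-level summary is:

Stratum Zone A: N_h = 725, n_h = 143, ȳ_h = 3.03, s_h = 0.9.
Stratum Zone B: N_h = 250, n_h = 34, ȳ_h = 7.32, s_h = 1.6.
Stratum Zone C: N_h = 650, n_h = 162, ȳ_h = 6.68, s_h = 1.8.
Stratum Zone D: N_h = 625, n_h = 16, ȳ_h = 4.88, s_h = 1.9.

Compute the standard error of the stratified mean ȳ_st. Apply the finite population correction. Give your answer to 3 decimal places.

SE(ȳ_st) ≈ 0.140

V̂(ȳ_st) = Σ W_h² (1 − n_h/N_h) s_h²/n_h, with W_h = N_h/N and N = 2250:
  stratum Zone A: (725/2250)²·(1 − 143/725)·0.9²/143 = 0.000472112
  stratum Zone B: (250/2250)²·(1 − 34/250)·1.6²/34 = 0.000803137
  stratum Zone C: (650/2250)²·(1 − 162/650)·1.8²/162 = 0.00125314
  stratum Zone D: (625/2250)²·(1 − 16/625)·1.9²/16 = 0.0169637
V̂(ȳ_st) = 0.019492
SE(ȳ_st) = √0.019492 = 0.139614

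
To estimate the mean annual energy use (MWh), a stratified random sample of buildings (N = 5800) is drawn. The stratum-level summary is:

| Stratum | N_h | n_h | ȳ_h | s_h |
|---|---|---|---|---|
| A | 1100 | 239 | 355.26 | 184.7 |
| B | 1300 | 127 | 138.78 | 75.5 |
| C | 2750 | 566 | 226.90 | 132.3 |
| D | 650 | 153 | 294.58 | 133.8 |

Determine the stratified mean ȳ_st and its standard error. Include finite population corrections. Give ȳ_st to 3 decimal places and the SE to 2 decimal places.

ȳ_st = Σ W_h ȳ_h = (1100·355.26 + 1300·138.78 + 2750·226.90 + 650·294.58)/5800 = 239.07793
V̂(ȳ_st) = Σ W_h² (1 − n_h/N_h) s_h²/n_h, with W_h = N_h/N and N = 5800:
  stratum A: (1100/5800)²·(1 − 239/1100)·184.7²/239 = 4.01861
  stratum B: (1300/5800)²·(1 − 127/1300)·75.5²/127 = 2.03458
  stratum C: (2750/5800)²·(1 − 566/2750)·132.3²/566 = 5.52119
  stratum D: (650/5800)²·(1 − 153/650)·133.8²/153 = 1.12366
V̂(ȳ_st) = 12.698
SE(ȳ_st) = √12.698 = 3.56343

ȳ_st ≈ 239.078, SE ≈ 3.56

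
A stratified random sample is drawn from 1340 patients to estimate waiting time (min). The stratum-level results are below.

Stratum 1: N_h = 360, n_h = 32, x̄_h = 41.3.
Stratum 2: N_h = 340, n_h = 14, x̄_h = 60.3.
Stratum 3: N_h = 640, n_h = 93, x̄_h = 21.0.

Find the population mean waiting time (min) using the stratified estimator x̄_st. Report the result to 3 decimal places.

N = Σ N_h = 1340. Stratum weights W_h = N_h/N.
x̄_st = (360·41.3 + 340·60.3 + 640·21.0) / 1340 = 36.42537

x̄_st ≈ 36.425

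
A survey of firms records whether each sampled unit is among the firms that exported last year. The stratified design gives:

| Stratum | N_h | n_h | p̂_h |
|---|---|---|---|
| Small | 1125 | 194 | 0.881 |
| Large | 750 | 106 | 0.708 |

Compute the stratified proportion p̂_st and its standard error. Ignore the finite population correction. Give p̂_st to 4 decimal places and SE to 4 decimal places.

p̂_st ≈ 0.8118, SE ≈ 0.0226

N = 1875; stratum weights W_h = N_h/N.
p̂_st = Σ W_h p̂_h = (1125·0.881 + 750·0.708)/1875 = 0.81180
V̂(p̂_st) = Σ W_h² p̂_h(1−p̂_h)/(n_h−1):
  stratum Small: (1125/1875)²·0.881·0.119/193 = 0.000195555
  stratum Large: (750/1875)²·0.708·0.292/105 = 0.000315026
V̂(p̂_st) = 0.000510581; SE = √V̂ = 0.022596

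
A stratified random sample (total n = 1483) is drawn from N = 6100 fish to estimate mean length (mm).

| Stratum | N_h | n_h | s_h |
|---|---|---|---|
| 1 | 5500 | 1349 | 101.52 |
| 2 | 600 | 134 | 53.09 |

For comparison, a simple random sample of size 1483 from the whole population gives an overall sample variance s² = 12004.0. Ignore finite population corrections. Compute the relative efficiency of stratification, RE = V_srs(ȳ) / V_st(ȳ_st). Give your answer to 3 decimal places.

V̂(ȳ_st) = Σ W_h² s_h²/n_h, with W_h = N_h/N and N = 6100:
  stratum 1: (5500/6100)²·101.52²/1349 = 6.21093
  stratum 2: (600/6100)²·53.09²/134 = 0.2035
V_st = 6.41443
V_srs = s²/n = 12004.0/1483 = 8.0944
Relative efficiency = V_srs / V_st = 8.0944/6.41443 = 1.2619

RE ≈ 1.262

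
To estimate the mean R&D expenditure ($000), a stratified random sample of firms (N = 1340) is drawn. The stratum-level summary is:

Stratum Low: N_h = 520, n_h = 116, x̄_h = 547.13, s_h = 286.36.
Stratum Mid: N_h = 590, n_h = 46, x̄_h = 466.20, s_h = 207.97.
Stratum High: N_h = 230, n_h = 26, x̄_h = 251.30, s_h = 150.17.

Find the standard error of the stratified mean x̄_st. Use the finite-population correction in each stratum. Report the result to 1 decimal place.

SE(x̄_st) ≈ 16.5

V̂(x̄_st) = Σ W_h² (1 − n_h/N_h) s_h²/n_h, with W_h = N_h/N and N = 1340:
  stratum Low: (520/1340)²·(1 − 116/520)·286.36²/116 = 82.7069
  stratum Mid: (590/1340)²·(1 − 46/590)·207.97²/46 = 168.068
  stratum High: (230/1340)²·(1 − 26/230)·150.17²/26 = 22.6643
V̂(x̄_st) = 273.439
SE(x̄_st) = √273.439 = 16.536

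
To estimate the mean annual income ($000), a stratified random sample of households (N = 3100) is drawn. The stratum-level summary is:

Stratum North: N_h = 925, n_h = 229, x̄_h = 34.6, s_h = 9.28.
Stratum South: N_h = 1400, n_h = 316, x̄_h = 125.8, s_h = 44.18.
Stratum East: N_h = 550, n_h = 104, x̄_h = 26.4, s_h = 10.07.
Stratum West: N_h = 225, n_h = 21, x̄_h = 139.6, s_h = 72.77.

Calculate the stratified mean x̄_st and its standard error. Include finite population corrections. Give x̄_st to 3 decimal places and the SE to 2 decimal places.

x̄_st ≈ 81.953, SE ≈ 1.49

x̄_st = Σ W_h x̄_h = (925·34.6 + 1400·125.8 + 550·26.4 + 225·139.6)/3100 = 81.95323
V̂(x̄_st) = Σ W_h² (1 − n_h/N_h) s_h²/n_h, with W_h = N_h/N and N = 3100:
  stratum North: (925/3100)²·(1 − 229/925)·9.28²/229 = 0.0251935
  stratum South: (1400/3100)²·(1 − 316/1400)·44.18²/316 = 0.975435
  stratum East: (550/3100)²·(1 − 104/550)·10.07²/104 = 0.0248886
  stratum West: (225/3100)²·(1 − 21/225)·72.77²/21 = 1.20441
V̂(x̄_st) = 2.22993
SE(x̄_st) = √2.22993 = 1.49329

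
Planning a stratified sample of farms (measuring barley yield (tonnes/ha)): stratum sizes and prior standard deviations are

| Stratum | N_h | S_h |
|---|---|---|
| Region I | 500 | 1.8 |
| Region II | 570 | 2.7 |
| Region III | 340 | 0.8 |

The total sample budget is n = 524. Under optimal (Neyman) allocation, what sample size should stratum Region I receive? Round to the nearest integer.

174

Neyman allocation: n_h = n · N_h S_h / Σ N_i S_i, with n = 524.
  stratum Region I: N_h·S_h = 500·1.8 = 900.00
  stratum Region II: N_h·S_h = 570·2.7 = 1539.00
  stratum Region III: N_h·S_h = 340·0.8 = 272.00
Σ N_h S_h = 2711.00
n for stratum Region I = 524·900.00/2711.00 = 173.958 → 174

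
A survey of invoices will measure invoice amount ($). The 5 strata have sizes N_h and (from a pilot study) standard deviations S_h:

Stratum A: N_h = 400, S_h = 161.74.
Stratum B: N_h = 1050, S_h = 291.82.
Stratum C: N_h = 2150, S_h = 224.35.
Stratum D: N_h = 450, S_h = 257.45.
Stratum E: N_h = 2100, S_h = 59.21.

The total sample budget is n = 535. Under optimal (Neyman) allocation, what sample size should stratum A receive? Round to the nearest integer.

Neyman allocation: n_h = n · N_h S_h / Σ N_i S_i, with n = 535.
  stratum A: N_h·S_h = 400·161.74 = 64696.00
  stratum B: N_h·S_h = 1050·291.82 = 306411.00
  stratum C: N_h·S_h = 2150·224.35 = 482352.50
  stratum D: N_h·S_h = 450·257.45 = 115852.50
  stratum E: N_h·S_h = 2100·59.21 = 124341.00
Σ N_h S_h = 1093653.00
n for stratum A = 535·64696.00/1093653.00 = 31.648 → 32

32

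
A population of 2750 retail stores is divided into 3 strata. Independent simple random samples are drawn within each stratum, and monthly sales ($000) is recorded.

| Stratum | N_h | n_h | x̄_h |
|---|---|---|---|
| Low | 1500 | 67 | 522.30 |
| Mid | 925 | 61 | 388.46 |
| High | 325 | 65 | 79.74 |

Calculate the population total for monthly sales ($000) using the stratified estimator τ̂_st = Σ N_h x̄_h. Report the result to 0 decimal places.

τ̂_st ≈ 1168691

τ̂_st = Σ N_h x̄_h = 1500·522.30 + 925·388.46 + 325·79.74 = 1168691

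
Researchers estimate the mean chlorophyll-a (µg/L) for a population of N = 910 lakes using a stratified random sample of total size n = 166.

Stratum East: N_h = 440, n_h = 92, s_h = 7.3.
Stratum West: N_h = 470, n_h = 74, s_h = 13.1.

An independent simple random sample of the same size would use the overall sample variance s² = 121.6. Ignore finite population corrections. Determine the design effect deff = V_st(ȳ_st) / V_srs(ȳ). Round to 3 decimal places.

deff ≈ 1.029

V̂(ȳ_st) = Σ W_h² s_h²/n_h, with W_h = N_h/N and N = 910:
  stratum East: (440/910)²·7.3²/92 = 0.135419
  stratum West: (470/910)²·13.1²/74 = 0.61862
V_st = 0.754039
V_srs = s²/n = 121.6/166 = 0.73253
deff = V_st / V_srs = 0.754039/0.73253 = 1.0294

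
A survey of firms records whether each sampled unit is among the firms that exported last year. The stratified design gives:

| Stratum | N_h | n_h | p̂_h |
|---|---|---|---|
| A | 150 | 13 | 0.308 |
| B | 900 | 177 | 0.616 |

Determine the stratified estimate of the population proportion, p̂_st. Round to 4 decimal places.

p̂_st ≈ 0.5720

N = 1050; stratum weights W_h = N_h/N.
p̂_st = Σ W_h p̂_h = (150·0.308 + 900·0.616)/1050 = 0.57200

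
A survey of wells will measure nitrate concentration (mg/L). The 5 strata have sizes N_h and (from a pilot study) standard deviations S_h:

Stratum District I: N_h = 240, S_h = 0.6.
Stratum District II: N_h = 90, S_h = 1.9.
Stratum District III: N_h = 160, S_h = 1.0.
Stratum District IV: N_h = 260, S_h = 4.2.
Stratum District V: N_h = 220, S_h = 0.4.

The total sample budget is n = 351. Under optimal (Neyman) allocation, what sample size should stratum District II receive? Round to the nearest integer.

Neyman allocation: n_h = n · N_h S_h / Σ N_i S_i, with n = 351.
  stratum District I: N_h·S_h = 240·0.6 = 144.00
  stratum District II: N_h·S_h = 90·1.9 = 171.00
  stratum District III: N_h·S_h = 160·1.0 = 160.00
  stratum District IV: N_h·S_h = 260·4.2 = 1092.00
  stratum District V: N_h·S_h = 220·0.4 = 88.00
Σ N_h S_h = 1655.00
n for stratum District II = 351·171.00/1655.00 = 36.266 → 36

36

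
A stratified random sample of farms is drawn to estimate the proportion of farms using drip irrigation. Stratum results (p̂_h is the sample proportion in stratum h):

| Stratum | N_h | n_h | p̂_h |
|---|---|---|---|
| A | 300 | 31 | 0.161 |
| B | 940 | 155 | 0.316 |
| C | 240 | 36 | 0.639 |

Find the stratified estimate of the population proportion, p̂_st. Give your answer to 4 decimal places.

N = 1480; stratum weights W_h = N_h/N.
p̂_st = Σ W_h p̂_h = (300·0.161 + 940·0.316 + 240·0.639)/1480 = 0.33696

p̂_st ≈ 0.3370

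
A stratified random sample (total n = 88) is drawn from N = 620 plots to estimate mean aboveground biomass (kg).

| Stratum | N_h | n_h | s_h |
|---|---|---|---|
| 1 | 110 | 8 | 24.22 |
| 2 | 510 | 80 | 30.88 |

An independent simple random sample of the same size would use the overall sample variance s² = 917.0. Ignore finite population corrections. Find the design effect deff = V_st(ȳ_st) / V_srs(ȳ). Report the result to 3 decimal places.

deff ≈ 0.995

V̂(ȳ_st) = Σ W_h² s_h²/n_h, with W_h = N_h/N and N = 620:
  stratum 1: (110/620)²·24.22²/8 = 2.30813
  stratum 2: (510/620)²·30.88²/80 = 8.06532
V_st = 10.3734
V_srs = s²/n = 917.0/88 = 10.4205
deff = V_st / V_srs = 10.3734/10.4205 = 0.9955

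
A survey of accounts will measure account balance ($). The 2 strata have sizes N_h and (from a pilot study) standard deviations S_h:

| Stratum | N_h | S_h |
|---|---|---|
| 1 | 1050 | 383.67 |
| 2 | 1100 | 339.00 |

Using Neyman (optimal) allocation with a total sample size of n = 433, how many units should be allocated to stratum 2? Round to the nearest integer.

Neyman allocation: n_h = n · N_h S_h / Σ N_i S_i, with n = 433.
  stratum 1: N_h·S_h = 1050·383.67 = 402853.50
  stratum 2: N_h·S_h = 1100·339.00 = 372900.00
Σ N_h S_h = 775753.50
n for stratum 2 = 433·372900.00/775753.50 = 208.140 → 208

208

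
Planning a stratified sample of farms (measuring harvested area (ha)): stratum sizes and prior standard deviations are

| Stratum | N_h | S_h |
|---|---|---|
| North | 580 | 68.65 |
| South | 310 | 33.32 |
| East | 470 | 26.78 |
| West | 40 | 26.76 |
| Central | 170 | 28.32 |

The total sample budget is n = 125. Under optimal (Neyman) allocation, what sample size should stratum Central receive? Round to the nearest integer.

9

Neyman allocation: n_h = n · N_h S_h / Σ N_i S_i, with n = 125.
  stratum North: N_h·S_h = 580·68.65 = 39817.00
  stratum South: N_h·S_h = 310·33.32 = 10329.20
  stratum East: N_h·S_h = 470·26.78 = 12586.60
  stratum West: N_h·S_h = 40·26.76 = 1070.40
  stratum Central: N_h·S_h = 170·28.32 = 4814.40
Σ N_h S_h = 68617.60
n for stratum Central = 125·4814.40/68617.60 = 8.770 → 9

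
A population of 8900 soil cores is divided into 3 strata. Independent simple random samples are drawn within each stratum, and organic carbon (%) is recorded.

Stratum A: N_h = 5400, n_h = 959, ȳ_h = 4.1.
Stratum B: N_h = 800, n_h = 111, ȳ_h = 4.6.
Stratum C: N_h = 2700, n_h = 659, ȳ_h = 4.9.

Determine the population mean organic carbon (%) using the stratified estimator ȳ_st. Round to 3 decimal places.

N = Σ N_h = 8900. Stratum weights W_h = N_h/N.
ȳ_st = (5400·4.1 + 800·4.6 + 2700·4.9) / 8900 = 4.38764

ȳ_st ≈ 4.388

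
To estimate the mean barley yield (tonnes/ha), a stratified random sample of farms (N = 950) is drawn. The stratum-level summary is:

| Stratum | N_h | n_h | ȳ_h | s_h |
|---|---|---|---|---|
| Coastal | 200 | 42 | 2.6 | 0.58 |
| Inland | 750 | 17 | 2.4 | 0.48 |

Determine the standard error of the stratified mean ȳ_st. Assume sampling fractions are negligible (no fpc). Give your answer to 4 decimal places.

SE(ȳ_st) ≈ 0.0938

V̂(ȳ_st) = Σ W_h² s_h²/n_h, with W_h = N_h/N and N = 950:
  stratum Coastal: (200/950)²·0.58²/42 = 0.000354993
  stratum Inland: (750/950)²·0.48²/17 = 0.00844712
V̂(ȳ_st) = 0.00880212
SE(ȳ_st) = √0.00880212 = 0.0938196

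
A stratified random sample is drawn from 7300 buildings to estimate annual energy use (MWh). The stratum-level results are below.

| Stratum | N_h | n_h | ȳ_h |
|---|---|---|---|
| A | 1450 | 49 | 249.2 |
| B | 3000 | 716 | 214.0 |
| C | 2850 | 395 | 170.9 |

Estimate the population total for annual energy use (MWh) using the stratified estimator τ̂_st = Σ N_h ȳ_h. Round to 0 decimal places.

τ̂_st ≈ 1490405

τ̂_st = Σ N_h ȳ_h = 1450·249.2 + 3000·214.0 + 2850·170.9 = 1490405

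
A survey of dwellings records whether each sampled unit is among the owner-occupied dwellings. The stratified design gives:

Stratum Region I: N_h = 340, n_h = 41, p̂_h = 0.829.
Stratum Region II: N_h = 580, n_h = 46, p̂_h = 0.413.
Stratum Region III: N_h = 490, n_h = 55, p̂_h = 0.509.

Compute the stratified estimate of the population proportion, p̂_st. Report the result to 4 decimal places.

p̂_st ≈ 0.5467

N = 1410; stratum weights W_h = N_h/N.
p̂_st = Σ W_h p̂_h = (340·0.829 + 580·0.413 + 490·0.509)/1410 = 0.54667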